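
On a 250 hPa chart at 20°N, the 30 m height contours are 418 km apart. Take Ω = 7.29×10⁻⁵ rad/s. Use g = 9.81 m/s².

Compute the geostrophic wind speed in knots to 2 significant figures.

Coriolis parameter at 20°N:
f = 2Ω sin φ = 2 × 7.29×10⁻⁵ × sin 20° = 4.99×10⁻⁵ s⁻¹
Height gradient: |∂Z/∂n| = 30 m / 418000 m = 7.18×10⁻⁵
On a pressure surface, geostrophic balance gives V_g = (g/f)|∂Z/∂n|:
V_g = 9.81 × 7.18×10⁻⁵ / 4.99×10⁻⁵ = 14.1 m/s
Converting: 14.1 m/s × 1.944 = 27 knots

27 knots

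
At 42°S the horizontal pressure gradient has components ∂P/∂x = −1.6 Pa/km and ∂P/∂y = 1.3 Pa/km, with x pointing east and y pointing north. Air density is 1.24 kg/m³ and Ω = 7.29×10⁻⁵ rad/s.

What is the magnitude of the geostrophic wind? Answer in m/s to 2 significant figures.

Coriolis parameter at 42°S:
f = 2Ω sin φ = 2 × 7.29×10⁻⁵ × sin 42° = 9.76×10⁻⁵ s⁻¹
In the Southern Hemisphere f is negative: f = −9.76×10⁻⁵ s⁻¹.
Component geostrophic relations (x east, y north):
u_g = −(1/(fρ)) ∂P/∂y,  v_g = (1/(fρ)) ∂P/∂x
u_g = −(1.3×10⁻³)/(−9.76×10⁻⁵ × 1.24) = 10.7 m/s;  v_g = (−1.6×10⁻³)/(−9.76×10⁻⁵ × 1.24) = 13.2 m/s
|V_g| = √(u_g² + v_g²) = 17.0 m/s

17 m/s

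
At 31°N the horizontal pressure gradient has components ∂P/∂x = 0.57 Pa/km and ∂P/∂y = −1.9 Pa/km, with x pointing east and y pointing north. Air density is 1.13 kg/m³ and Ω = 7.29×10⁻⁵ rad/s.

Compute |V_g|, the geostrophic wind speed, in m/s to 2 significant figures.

23 m/s

Coriolis parameter at 31°N:
f = 2Ω sin φ = 2 × 7.29×10⁻⁵ × sin 31° = 7.51×10⁻⁵ s⁻¹
Component geostrophic relations (x east, y north):
u_g = −(1/(fρ)) ∂P/∂y,  v_g = (1/(fρ)) ∂P/∂x
u_g = −(−1.9×10⁻³)/(7.51×10⁻⁵ × 1.13) = 22.4 m/s;  v_g = (0.57×10⁻³)/(7.51×10⁻⁵ × 1.13) = 6.72 m/s
|V_g| = √(u_g² + v_g²) = 23.4 m/s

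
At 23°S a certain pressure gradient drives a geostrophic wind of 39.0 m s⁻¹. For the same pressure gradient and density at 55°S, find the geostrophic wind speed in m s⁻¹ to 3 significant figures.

With the same pressure gradient and density, V_g ∝ 1/f ∝ 1/sin φ.
V₂ = V₁ · sin φ₁ / sin φ₂ = 39.0 × sin 23° / sin 55°
V₂ = 39.0 × 0.3907/0.8192 = 18.6 m s⁻¹

18.6 m s⁻¹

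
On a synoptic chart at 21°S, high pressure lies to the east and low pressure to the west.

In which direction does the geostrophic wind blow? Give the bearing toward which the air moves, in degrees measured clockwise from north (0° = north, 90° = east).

The pressure-gradient force points toward the west (bearing 270°).
Geostrophic balance: in the Southern Hemisphere the Coriolis force deflects motion to the left, so the geostrophic wind blows 90° to the left of the pressure-gradient force (low pressure on the right).
Rotating 270° by 90° counterclockwise gives 180° — the wind blows toward the south.

180°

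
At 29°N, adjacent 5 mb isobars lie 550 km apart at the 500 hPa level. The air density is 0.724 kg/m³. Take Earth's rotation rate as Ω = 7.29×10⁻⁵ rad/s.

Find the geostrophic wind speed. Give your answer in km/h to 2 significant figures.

Coriolis parameter at 29°N:
f = 2Ω sin φ = 2 × 7.29×10⁻⁵ × sin 29° = 7.07×10⁻⁵ s⁻¹
Pressure gradient: |∂P/∂n| = 500 Pa / 550000 m = 9.09×10⁻⁴ Pa/m
Geostrophic balance (pressure-gradient force = Coriolis force):
V_g = (1/(fρ)) |∂P/∂n| = 9.09×10⁻⁴ / (7.07×10⁻⁵ × 0.724) = 17.8 m/s
Converting: 17.8 m/s × 3.6 = 64 km/h

64 km/h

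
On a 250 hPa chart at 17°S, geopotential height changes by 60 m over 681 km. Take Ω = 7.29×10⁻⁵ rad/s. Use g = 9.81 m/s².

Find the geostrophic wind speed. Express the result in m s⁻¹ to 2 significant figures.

20 m s⁻¹

Coriolis parameter at 17°S:
f = 2Ω sin φ = 2 × 7.29×10⁻⁵ × sin 17° = 4.26×10⁻⁵ s⁻¹
Height gradient: |∂Z/∂n| = 60 m / 681000 m = 8.81×10⁻⁵
On a pressure surface, geostrophic balance gives V_g = (g/f)|∂Z/∂n|:
V_g = 9.81 × 8.81×10⁻⁵ / 4.26×10⁻⁵ = 20.3 m/s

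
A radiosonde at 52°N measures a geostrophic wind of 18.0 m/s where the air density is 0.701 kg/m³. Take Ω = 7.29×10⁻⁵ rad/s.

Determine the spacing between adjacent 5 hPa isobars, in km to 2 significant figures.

Coriolis parameter at 52°N:
f = 2Ω sin φ = 2 × 7.29×10⁻⁵ × sin 52° = 1.15×10⁻⁴ s⁻¹
Geostrophic balance rearranged: |∂P/∂n| = f ρ V_g
|∂P/∂n| = 1.15×10⁻⁴ × 0.701 × 18.0 = 1.45×10⁻³ Pa/m
Isobar spacing: Δn = ΔP/|∂P/∂n| = 500 Pa / 1.45×10⁻³ Pa/m = 344897 m ≈ 340 km

340 km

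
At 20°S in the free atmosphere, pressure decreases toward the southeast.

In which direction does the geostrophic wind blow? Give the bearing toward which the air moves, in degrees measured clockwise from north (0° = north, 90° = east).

The pressure-gradient force points toward the southeast (bearing 135°).
Geostrophic balance: in the Southern Hemisphere the Coriolis force deflects motion to the left, so the geostrophic wind blows 90° to the left of the pressure-gradient force (low pressure on the right).
Rotating 135° by 90° counterclockwise gives 045° — the wind blows toward the northeast.

045°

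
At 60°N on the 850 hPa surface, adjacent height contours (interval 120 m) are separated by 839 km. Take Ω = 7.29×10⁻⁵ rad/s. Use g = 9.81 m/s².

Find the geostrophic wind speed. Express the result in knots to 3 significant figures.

Coriolis parameter at 60°N:
f = 2Ω sin φ = 2 × 7.29×10⁻⁵ × sin 60° = 1.26×10⁻⁴ s⁻¹
Height gradient: |∂Z/∂n| = 120 m / 839000 m = 1.43×10⁻⁴
On a pressure surface, geostrophic balance gives V_g = (g/f)|∂Z/∂n|:
V_g = 9.81 × 1.43×10⁻⁴ / 1.26×10⁻⁴ = 11.1 m/s
Converting: 11.1 m/s × 1.944 = 21.6 knots

21.6 knots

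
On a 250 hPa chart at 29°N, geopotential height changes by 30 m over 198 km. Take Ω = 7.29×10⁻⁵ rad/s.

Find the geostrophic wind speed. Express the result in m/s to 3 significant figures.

21.0 m/s

Coriolis parameter at 29°N:
f = 2Ω sin φ = 2 × 7.29×10⁻⁵ × sin 29° = 7.07×10⁻⁵ s⁻¹
Height gradient: |∂Z/∂n| = 30 m / 198000 m = 1.52×10⁻⁴
On a pressure surface, geostrophic balance gives V_g = (g/f)|∂Z/∂n|:
V_g = 9.81 × 1.52×10⁻⁴ / 7.07×10⁻⁵ = 21.0 m/s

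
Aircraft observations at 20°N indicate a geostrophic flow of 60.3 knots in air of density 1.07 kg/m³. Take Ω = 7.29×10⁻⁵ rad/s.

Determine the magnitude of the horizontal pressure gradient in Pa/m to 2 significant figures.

Coriolis parameter at 20°N:
f = 2Ω sin φ = 2 × 7.29×10⁻⁵ × sin 20° = 4.99×10⁻⁵ s⁻¹
Wind speed in SI: 60.3 knots = 31.0 m/s
Geostrophic balance rearranged: |∂P/∂n| = f ρ V_g
|∂P/∂n| = 4.99×10⁻⁵ × 1.07 × 31.0 = 1.66×10⁻³ Pa/m

1.7×10⁻³ Pa/m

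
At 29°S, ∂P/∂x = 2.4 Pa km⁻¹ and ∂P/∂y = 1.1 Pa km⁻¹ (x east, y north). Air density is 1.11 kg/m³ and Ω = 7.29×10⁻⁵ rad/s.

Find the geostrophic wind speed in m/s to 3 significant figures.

Coriolis parameter at 29°S:
f = 2Ω sin φ = 2 × 7.29×10⁻⁵ × sin 29° = 7.07×10⁻⁵ s⁻¹
In the Southern Hemisphere f is negative: f = −7.07×10⁻⁵ s⁻¹.
Component geostrophic relations (x east, y north):
u_g = −(1/(fρ)) ∂P/∂y,  v_g = (1/(fρ)) ∂P/∂x
u_g = −(1.1×10⁻³)/(−7.07×10⁻⁵ × 1.11) = 14.0 m/s;  v_g = (2.4×10⁻³)/(−7.07×10⁻⁵ × 1.11) = −30.6 m/s
|V_g| = √(u_g² + v_g²) = 33.6 m/s

33.6 m/s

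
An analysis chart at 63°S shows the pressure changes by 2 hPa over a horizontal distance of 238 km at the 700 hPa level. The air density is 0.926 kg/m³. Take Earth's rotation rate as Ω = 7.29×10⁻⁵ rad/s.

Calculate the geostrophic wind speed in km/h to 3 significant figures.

Coriolis parameter at 63°S:
f = 2Ω sin φ = 2 × 7.29×10⁻⁵ × sin 63° = 1.30×10⁻⁴ s⁻¹
Pressure gradient: |∂P/∂n| = 200 Pa / 238000 m = 8.40×10⁻⁴ Pa/m
Geostrophic balance (pressure-gradient force = Coriolis force):
V_g = (1/(fρ)) |∂P/∂n| = 8.40×10⁻⁴ / (1.30×10⁻⁴ × 0.926) = 6.99 m/s
Converting: 6.99 m/s × 3.6 = 25.1 km/h

25.1 km/h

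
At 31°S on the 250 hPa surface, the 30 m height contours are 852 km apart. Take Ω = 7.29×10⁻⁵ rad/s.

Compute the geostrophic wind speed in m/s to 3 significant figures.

4.60 m/s

Coriolis parameter at 31°S:
f = 2Ω sin φ = 2 × 7.29×10⁻⁵ × sin 31° = 7.51×10⁻⁵ s⁻¹
Height gradient: |∂Z/∂n| = 30 m / 852000 m = 3.52×10⁻⁵
On a pressure surface, geostrophic balance gives V_g = (g/f)|∂Z/∂n|:
V_g = 9.81 × 3.52×10⁻⁵ / 7.51×10⁻⁵ = 4.60 m/s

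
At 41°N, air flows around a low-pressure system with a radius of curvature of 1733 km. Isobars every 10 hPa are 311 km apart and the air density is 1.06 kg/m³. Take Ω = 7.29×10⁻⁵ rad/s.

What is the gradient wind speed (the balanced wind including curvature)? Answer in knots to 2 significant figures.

53 knots

Coriolis parameter at 41°N:
f = 2Ω sin φ = 2 × 7.29×10⁻⁵ × sin 41° = 9.57×10⁻⁵ s⁻¹
Pressure gradient: |∂P/∂n| = 1000 Pa / 311000 m = 3.22×10⁻³ Pa/m
Geostrophic speed: V_g = |∂P/∂n|/(fρ) = 3.22×10⁻³/(9.57×10⁻⁵ × 1.06) = 31.7 m/s
Around a low, centrifugal force acts outward with Coriolis, so pressure-gradient force balances both:
(1/ρ)|∂P/∂n| = fV + V²/R  →  V² + fR·V − fR·V_g = 0
With fR = 9.57×10⁻⁵ × 1733×10³ m = 166 m/s:
V = [−fR + √((fR)² + 4 fR V_g)]/2 = [−166 + √(166² + 4×166×31.7)]/2 = 27.2 m/s
Subgeostrophic (V < V_g = 31.7 m/s), as expected around a low.
Converting: 27.2 m/s × 1.944 = 53 knots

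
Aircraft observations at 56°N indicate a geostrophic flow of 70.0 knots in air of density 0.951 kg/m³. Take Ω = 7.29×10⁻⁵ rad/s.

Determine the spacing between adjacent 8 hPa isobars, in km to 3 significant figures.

193 km

Coriolis parameter at 56°N:
f = 2Ω sin φ = 2 × 7.29×10⁻⁵ × sin 56° = 1.21×10⁻⁴ s⁻¹
Wind speed in SI: 70.0 knots = 36.0 m/s
Geostrophic balance rearranged: |∂P/∂n| = f ρ V_g
|∂P/∂n| = 1.21×10⁻⁴ × 0.951 × 36.0 = 4.14×10⁻³ Pa/m
Isobar spacing: Δn = ΔP/|∂P/∂n| = 800 Pa / 4.14×10⁻³ Pa/m = 193260 m ≈ 193 km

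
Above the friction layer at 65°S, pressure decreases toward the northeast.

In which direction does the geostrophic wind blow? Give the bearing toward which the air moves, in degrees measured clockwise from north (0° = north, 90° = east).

The pressure-gradient force points toward the northeast (bearing 045°).
Geostrophic balance: in the Southern Hemisphere the Coriolis force deflects motion to the left, so the geostrophic wind blows 90° to the left of the pressure-gradient force (low pressure on the right).
Rotating 045° by 90° counterclockwise gives 315° — the wind blows toward the northwest.

315°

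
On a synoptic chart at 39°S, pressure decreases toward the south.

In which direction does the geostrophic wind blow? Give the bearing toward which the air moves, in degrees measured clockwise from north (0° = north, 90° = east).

090°

The pressure-gradient force points toward the south (bearing 180°).
Geostrophic balance: in the Southern Hemisphere the Coriolis force deflects motion to the left, so the geostrophic wind blows 90° to the left of the pressure-gradient force (low pressure on the right).
Rotating 180° by 90° counterclockwise gives 090° — the wind blows toward the east.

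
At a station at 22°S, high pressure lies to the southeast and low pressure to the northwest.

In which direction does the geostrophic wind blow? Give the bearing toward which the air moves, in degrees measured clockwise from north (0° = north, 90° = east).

The pressure-gradient force points toward the northwest (bearing 315°).
Geostrophic balance: in the Southern Hemisphere the Coriolis force deflects motion to the left, so the geostrophic wind blows 90° to the left of the pressure-gradient force (low pressure on the right).
Rotating 315° by 90° counterclockwise gives 225° — the wind blows toward the southwest.

225°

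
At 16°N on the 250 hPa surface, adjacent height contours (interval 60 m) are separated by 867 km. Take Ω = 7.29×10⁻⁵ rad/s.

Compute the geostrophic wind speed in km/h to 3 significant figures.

60.8 km/h

Coriolis parameter at 16°N:
f = 2Ω sin φ = 2 × 7.29×10⁻⁵ × sin 16° = 4.02×10⁻⁵ s⁻¹
Height gradient: |∂Z/∂n| = 60 m / 867000 m = 6.92×10⁻⁵
On a pressure surface, geostrophic balance gives V_g = (g/f)|∂Z/∂n|:
V_g = 9.81 × 6.92×10⁻⁵ / 4.02×10⁻⁵ = 16.9 m/s
Converting: 16.9 m/s × 3.6 = 60.8 km/h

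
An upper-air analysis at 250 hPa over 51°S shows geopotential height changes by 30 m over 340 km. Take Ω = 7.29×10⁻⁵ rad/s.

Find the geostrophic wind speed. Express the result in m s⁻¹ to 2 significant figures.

7.6 m s⁻¹

Coriolis parameter at 51°S:
f = 2Ω sin φ = 2 × 7.29×10⁻⁵ × sin 51° = 1.13×10⁻⁴ s⁻¹
Height gradient: |∂Z/∂n| = 30 m / 340000 m = 8.82×10⁻⁵
On a pressure surface, geostrophic balance gives V_g = (g/f)|∂Z/∂n|:
V_g = 9.81 × 8.82×10⁻⁵ / 1.13×10⁻⁴ = 7.64 m/s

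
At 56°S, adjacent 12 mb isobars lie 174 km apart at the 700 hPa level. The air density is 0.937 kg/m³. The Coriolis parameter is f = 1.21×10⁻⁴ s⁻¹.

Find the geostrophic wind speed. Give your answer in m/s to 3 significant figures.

60.8 m/s

Pressure gradient: |∂P/∂n| = 1200 Pa / 174000 m = 6.90×10⁻³ Pa/m
Geostrophic balance (pressure-gradient force = Coriolis force):
V_g = (1/(fρ)) |∂P/∂n| = 6.90×10⁻³ / (1.21×10⁻⁴ × 0.937) = 60.8 m/s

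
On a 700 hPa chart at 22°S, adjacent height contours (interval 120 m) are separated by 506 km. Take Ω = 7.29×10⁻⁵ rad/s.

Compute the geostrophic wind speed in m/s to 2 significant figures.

43 m/s

Coriolis parameter at 22°S:
f = 2Ω sin φ = 2 × 7.29×10⁻⁵ × sin 22° = 5.46×10⁻⁵ s⁻¹
Height gradient: |∂Z/∂n| = 120 m / 506000 m = 2.37×10⁻⁴
On a pressure surface, geostrophic balance gives V_g = (g/f)|∂Z/∂n|:
V_g = 9.81 × 2.37×10⁻⁴ / 5.46×10⁻⁵ = 42.6 m/s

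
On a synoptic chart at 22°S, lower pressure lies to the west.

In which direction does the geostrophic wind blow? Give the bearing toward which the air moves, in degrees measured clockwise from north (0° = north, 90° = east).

180°

The pressure-gradient force points toward the west (bearing 270°).
Geostrophic balance: in the Southern Hemisphere the Coriolis force deflects motion to the left, so the geostrophic wind blows 90° to the left of the pressure-gradient force (low pressure on the right).
Rotating 270° by 90° counterclockwise gives 180° — the wind blows toward the south.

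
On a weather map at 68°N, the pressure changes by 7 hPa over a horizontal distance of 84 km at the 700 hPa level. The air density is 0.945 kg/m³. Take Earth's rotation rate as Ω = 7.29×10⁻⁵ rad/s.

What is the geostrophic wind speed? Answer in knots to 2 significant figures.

130 knots

Coriolis parameter at 68°N:
f = 2Ω sin φ = 2 × 7.29×10⁻⁵ × sin 68° = 1.35×10⁻⁴ s⁻¹
Pressure gradient: |∂P/∂n| = 700 Pa / 84000 m = 8.33×10⁻³ Pa/m
Geostrophic balance (pressure-gradient force = Coriolis force):
V_g = (1/(fρ)) |∂P/∂n| = 8.33×10⁻³ / (1.35×10⁻⁴ × 0.945) = 65.2 m/s
Converting: 65.2 m/s × 1.944 = 130 knots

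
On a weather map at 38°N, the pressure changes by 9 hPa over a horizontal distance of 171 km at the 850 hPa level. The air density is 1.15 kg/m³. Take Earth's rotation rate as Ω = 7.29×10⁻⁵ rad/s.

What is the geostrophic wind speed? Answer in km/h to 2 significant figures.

180 km/h

Coriolis parameter at 38°N:
f = 2Ω sin φ = 2 × 7.29×10⁻⁵ × sin 38° = 8.98×10⁻⁵ s⁻¹
Pressure gradient: |∂P/∂n| = 900 Pa / 171000 m = 5.26×10⁻³ Pa/m
Geostrophic balance (pressure-gradient force = Coriolis force):
V_g = (1/(fρ)) |∂P/∂n| = 5.26×10⁻³ / (8.98×10⁻⁵ × 1.15) = 51.0 m/s
Converting: 51.0 m/s × 3.6 = 180 km/h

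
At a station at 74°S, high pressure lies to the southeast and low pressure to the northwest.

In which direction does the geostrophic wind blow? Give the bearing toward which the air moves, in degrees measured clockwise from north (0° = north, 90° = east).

The pressure-gradient force points toward the northwest (bearing 315°).
Geostrophic balance: in the Southern Hemisphere the Coriolis force deflects motion to the left, so the geostrophic wind blows 90° to the left of the pressure-gradient force (low pressure on the right).
Rotating 315° by 90° counterclockwise gives 225° — the wind blows toward the southwest.

225°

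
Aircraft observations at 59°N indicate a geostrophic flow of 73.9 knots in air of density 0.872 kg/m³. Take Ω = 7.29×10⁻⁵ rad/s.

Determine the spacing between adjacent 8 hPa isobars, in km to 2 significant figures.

Coriolis parameter at 59°N:
f = 2Ω sin φ = 2 × 7.29×10⁻⁵ × sin 59° = 1.25×10⁻⁴ s⁻¹
Wind speed in SI: 73.9 knots = 38.0 m/s
Geostrophic balance rearranged: |∂P/∂n| = f ρ V_g
|∂P/∂n| = 1.25×10⁻⁴ × 0.872 × 38.0 = 4.14×10⁻³ Pa/m
Isobar spacing: Δn = ΔP/|∂P/∂n| = 800 Pa / 4.14×10⁻³ Pa/m = 193094 m ≈ 190 km

190 km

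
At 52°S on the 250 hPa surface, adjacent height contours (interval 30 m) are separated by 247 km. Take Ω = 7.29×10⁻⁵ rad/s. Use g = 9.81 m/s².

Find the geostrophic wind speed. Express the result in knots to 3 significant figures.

Coriolis parameter at 52°S:
f = 2Ω sin φ = 2 × 7.29×10⁻⁵ × sin 52° = 1.15×10⁻⁴ s⁻¹
Height gradient: |∂Z/∂n| = 30 m / 247000 m = 1.21×10⁻⁴
On a pressure surface, geostrophic balance gives V_g = (g/f)|∂Z/∂n|:
V_g = 9.81 × 1.21×10⁻⁴ / 1.15×10⁻⁴ = 10.4 m/s
Converting: 10.4 m/s × 1.944 = 20.2 knots

20.2 knots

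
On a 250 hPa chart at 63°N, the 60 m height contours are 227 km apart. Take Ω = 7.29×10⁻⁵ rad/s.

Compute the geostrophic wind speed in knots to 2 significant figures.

Coriolis parameter at 63°N:
f = 2Ω sin φ = 2 × 7.29×10⁻⁵ × sin 63° = 1.30×10⁻⁴ s⁻¹
Height gradient: |∂Z/∂n| = 60 m / 227000 m = 2.64×10⁻⁴
On a pressure surface, geostrophic balance gives V_g = (g/f)|∂Z/∂n|:
V_g = 9.81 × 2.64×10⁻⁴ / 1.30×10⁻⁴ = 20.0 m/s
Converting: 20.0 m/s × 1.944 = 39 knots

39 knots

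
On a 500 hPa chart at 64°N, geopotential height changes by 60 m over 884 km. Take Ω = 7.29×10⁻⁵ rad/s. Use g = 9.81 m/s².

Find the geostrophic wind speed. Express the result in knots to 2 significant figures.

9.9 knots

Coriolis parameter at 64°N:
f = 2Ω sin φ = 2 × 7.29×10⁻⁵ × sin 64° = 1.31×10⁻⁴ s⁻¹
Height gradient: |∂Z/∂n| = 60 m / 884000 m = 6.79×10⁻⁵
On a pressure surface, geostrophic balance gives V_g = (g/f)|∂Z/∂n|:
V_g = 9.81 × 6.79×10⁻⁵ / 1.31×10⁻⁴ = 5.08 m/s
Converting: 5.08 m/s × 1.944 = 9.9 knots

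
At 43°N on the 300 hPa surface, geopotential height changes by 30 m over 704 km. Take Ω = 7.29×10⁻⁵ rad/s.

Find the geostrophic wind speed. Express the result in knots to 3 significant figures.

8.17 knots

Coriolis parameter at 43°N:
f = 2Ω sin φ = 2 × 7.29×10⁻⁵ × sin 43° = 9.94×10⁻⁵ s⁻¹
Height gradient: |∂Z/∂n| = 30 m / 704000 m = 4.26×10⁻⁵
On a pressure surface, geostrophic balance gives V_g = (g/f)|∂Z/∂n|:
V_g = 9.81 × 4.26×10⁻⁵ / 9.94×10⁻⁵ = 4.20 m/s
Converting: 4.20 m/s × 1.944 = 8.17 knots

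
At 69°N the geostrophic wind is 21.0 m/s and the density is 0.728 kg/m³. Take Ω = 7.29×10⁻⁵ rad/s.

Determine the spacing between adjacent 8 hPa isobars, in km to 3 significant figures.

Coriolis parameter at 69°N:
f = 2Ω sin φ = 2 × 7.29×10⁻⁵ × sin 69° = 1.36×10⁻⁴ s⁻¹
Geostrophic balance rearranged: |∂P/∂n| = f ρ V_g
|∂P/∂n| = 1.36×10⁻⁴ × 0.728 × 21.0 = 2.08×10⁻³ Pa/m
Isobar spacing: Δn = ΔP/|∂P/∂n| = 800 Pa / 2.08×10⁻³ Pa/m = 384441 m ≈ 384 km

384 km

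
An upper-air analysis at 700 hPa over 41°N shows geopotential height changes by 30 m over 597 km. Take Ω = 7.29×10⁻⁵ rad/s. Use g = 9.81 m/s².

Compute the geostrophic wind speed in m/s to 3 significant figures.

5.15 m/s

Coriolis parameter at 41°N:
f = 2Ω sin φ = 2 × 7.29×10⁻⁵ × sin 41° = 9.57×10⁻⁵ s⁻¹
Height gradient: |∂Z/∂n| = 30 m / 597000 m = 5.03×10⁻⁵
On a pressure surface, geostrophic balance gives V_g = (g/f)|∂Z/∂n|:
V_g = 9.81 × 5.03×10⁻⁵ / 9.57×10⁻⁵ = 5.15 m/s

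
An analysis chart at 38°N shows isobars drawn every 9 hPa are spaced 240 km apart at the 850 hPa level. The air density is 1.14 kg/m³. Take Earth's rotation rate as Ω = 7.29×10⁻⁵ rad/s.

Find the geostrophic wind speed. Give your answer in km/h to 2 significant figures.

Coriolis parameter at 38°N:
f = 2Ω sin φ = 2 × 7.29×10⁻⁵ × sin 38° = 8.98×10⁻⁵ s⁻¹
Pressure gradient: |∂P/∂n| = 900 Pa / 240000 m = 3.75×10⁻³ Pa/m
Geostrophic balance (pressure-gradient force = Coriolis force):
V_g = (1/(fρ)) |∂P/∂n| = 3.75×10⁻³ / (8.98×10⁻⁵ × 1.14) = 36.6 m/s
Converting: 36.6 m/s × 3.6 = 130 km/h

130 km/h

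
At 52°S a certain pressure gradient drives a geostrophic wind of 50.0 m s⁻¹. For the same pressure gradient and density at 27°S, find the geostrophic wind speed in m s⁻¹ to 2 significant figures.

With the same pressure gradient and density, V_g ∝ 1/f ∝ 1/sin φ.
V₂ = V₁ · sin φ₁ / sin φ₂ = 50.0 × sin 52° / sin 27°
V₂ = 50.0 × 0.7880/0.4540 = 87 m s⁻¹

87 m s⁻¹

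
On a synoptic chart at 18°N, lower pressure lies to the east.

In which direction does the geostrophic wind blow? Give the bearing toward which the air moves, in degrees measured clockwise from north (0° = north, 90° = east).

The pressure-gradient force points toward the east (bearing 090°).
Geostrophic balance: in the Northern Hemisphere the Coriolis force deflects motion to the right, so the geostrophic wind blows 90° to the right of the pressure-gradient force (low pressure on the left).
Rotating 090° by 90° clockwise gives 180° — the wind blows toward the south.

180°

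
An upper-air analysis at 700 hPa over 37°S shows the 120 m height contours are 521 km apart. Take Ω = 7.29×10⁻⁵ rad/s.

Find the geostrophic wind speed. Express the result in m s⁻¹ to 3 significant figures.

Coriolis parameter at 37°S:
f = 2Ω sin φ = 2 × 7.29×10⁻⁵ × sin 37° = 8.77×10⁻⁵ s⁻¹
Height gradient: |∂Z/∂n| = 120 m / 521000 m = 2.30×10⁻⁴
On a pressure surface, geostrophic balance gives V_g = (g/f)|∂Z/∂n|:
V_g = 9.81 × 2.30×10⁻⁴ / 8.77×10⁻⁵ = 25.8 m/s

25.8 m s⁻¹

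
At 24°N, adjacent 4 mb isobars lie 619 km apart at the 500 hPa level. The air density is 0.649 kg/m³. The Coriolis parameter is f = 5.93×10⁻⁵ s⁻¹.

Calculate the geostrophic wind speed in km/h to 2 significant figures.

60 km/h

Pressure gradient: |∂P/∂n| = 400 Pa / 619000 m = 6.46×10⁻⁴ Pa/m
Geostrophic balance (pressure-gradient force = Coriolis force):
V_g = (1/(fρ)) |∂P/∂n| = 6.46×10⁻⁴ / (5.93×10⁻⁵ × 0.649) = 16.8 m/s
Converting: 16.8 m/s × 3.6 = 60 km/h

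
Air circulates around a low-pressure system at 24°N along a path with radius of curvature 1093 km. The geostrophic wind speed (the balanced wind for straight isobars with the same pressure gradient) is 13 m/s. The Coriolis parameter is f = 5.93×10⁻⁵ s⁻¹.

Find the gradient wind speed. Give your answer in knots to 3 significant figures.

21.6 knots

Around a low, centrifugal force acts outward with Coriolis, so pressure-gradient force balances both:
(1/ρ)|∂P/∂n| = fV + V²/R  →  V² + fR·V − fR·V_g = 0
With fR = 5.93×10⁻⁵ × 1093×10³ m = 64.8 m/s:
V = [−fR + √((fR)² + 4 fR V_g)]/2 = [−64.8 + √(64.8² + 4×64.8×13)]/2 = 11.1 m/s
Subgeostrophic (V < V_g = 13 m/s), as expected around a low.
Converting: 11.1 m/s × 1.944 = 21.6 knots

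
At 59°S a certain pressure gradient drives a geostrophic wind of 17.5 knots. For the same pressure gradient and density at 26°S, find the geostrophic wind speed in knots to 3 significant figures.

With the same pressure gradient and density, V_g ∝ 1/f ∝ 1/sin φ.
V₂ = V₁ · sin φ₁ / sin φ₂ = 17.5 × sin 59° / sin 26°
V₂ = 17.5 × 0.8572/0.4384 = 34.2 knots

34.2 knots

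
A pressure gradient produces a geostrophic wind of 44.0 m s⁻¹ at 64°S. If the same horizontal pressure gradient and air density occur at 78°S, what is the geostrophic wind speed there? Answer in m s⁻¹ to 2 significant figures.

40 m s⁻¹

With the same pressure gradient and density, V_g ∝ 1/f ∝ 1/sin φ.
V₂ = V₁ · sin φ₁ / sin φ₂ = 44.0 × sin 64° / sin 78°
V₂ = 44.0 × 0.8988/0.9781 = 40 m s⁻¹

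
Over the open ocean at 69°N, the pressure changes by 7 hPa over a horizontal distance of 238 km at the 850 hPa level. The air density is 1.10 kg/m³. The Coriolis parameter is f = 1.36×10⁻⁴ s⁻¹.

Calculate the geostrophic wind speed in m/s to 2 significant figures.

Pressure gradient: |∂P/∂n| = 700 Pa / 238000 m = 2.94×10⁻³ Pa/m
Geostrophic balance (pressure-gradient force = Coriolis force):
V_g = (1/(fρ)) |∂P/∂n| = 2.94×10⁻³ / (1.36×10⁻⁴ × 1.10) = 19.7 m/s

20 m/s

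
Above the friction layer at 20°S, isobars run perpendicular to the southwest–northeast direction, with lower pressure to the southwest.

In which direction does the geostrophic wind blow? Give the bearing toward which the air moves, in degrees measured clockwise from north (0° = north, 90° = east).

135°

The pressure-gradient force points toward the southwest (bearing 225°).
Geostrophic balance: in the Southern Hemisphere the Coriolis force deflects motion to the left, so the geostrophic wind blows 90° to the left of the pressure-gradient force (low pressure on the right).
Rotating 225° by 90° counterclockwise gives 135° — the wind blows toward the southeast.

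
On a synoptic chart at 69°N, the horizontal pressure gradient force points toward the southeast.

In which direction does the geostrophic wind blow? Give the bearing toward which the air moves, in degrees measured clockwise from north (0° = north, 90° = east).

The pressure-gradient force points toward the southeast (bearing 135°).
Geostrophic balance: in the Northern Hemisphere the Coriolis force deflects motion to the right, so the geostrophic wind blows 90° to the right of the pressure-gradient force (low pressure on the left).
Rotating 135° by 90° clockwise gives 225° — the wind blows toward the southwest.

225°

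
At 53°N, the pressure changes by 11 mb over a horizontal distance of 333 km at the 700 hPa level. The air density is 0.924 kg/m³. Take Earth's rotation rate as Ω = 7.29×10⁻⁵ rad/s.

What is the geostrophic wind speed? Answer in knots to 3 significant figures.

Coriolis parameter at 53°N:
f = 2Ω sin φ = 2 × 7.29×10⁻⁵ × sin 53° = 1.16×10⁻⁴ s⁻¹
Pressure gradient: |∂P/∂n| = 1100 Pa / 333000 m = 3.30×10⁻³ Pa/m
Geostrophic balance (pressure-gradient force = Coriolis force):
V_g = (1/(fρ)) |∂P/∂n| = 3.30×10⁻³ / (1.16×10⁻⁴ × 0.924) = 30.7 m/s
Converting: 30.7 m/s × 1.944 = 59.7 knots

59.7 knots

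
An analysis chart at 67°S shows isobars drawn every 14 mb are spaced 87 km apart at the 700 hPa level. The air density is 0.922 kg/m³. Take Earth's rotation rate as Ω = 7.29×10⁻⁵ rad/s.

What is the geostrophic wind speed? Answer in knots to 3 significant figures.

253 knots

Coriolis parameter at 67°S:
f = 2Ω sin φ = 2 × 7.29×10⁻⁵ × sin 67° = 1.34×10⁻⁴ s⁻¹
Pressure gradient: |∂P/∂n| = 1400 Pa / 87000 m = 1.61×10⁻² Pa/m
Geostrophic balance (pressure-gradient force = Coriolis force):
V_g = (1/(fρ)) |∂P/∂n| = 1.61×10⁻² / (1.34×10⁻⁴ × 0.922) = 130 m/s
Converting: 130 m/s × 1.944 = 253 knots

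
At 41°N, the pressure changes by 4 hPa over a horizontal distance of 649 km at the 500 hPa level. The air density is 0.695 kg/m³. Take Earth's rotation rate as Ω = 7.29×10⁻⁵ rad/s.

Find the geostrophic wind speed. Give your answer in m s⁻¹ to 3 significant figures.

9.27 m s⁻¹

Coriolis parameter at 41°N:
f = 2Ω sin φ = 2 × 7.29×10⁻⁵ × sin 41° = 9.57×10⁻⁵ s⁻¹
Pressure gradient: |∂P/∂n| = 400 Pa / 649000 m = 6.16×10⁻⁴ Pa/m
Geostrophic balance (pressure-gradient force = Coriolis force):
V_g = (1/(fρ)) |∂P/∂n| = 6.16×10⁻⁴ / (9.57×10⁻⁵ × 0.695) = 9.27 m/s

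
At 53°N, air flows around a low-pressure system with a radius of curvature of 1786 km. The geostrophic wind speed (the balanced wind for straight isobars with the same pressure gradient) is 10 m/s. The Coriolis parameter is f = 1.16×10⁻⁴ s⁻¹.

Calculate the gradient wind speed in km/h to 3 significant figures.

Around a low, centrifugal force acts outward with Coriolis, so pressure-gradient force balances both:
(1/ρ)|∂P/∂n| = fV + V²/R  →  V² + fR·V − fR·V_g = 0
With fR = 1.16×10⁻⁴ × 1786×10³ m = 207 m/s:
V = [−fR + √((fR)² + 4 fR V_g)]/2 = [−207 + √(207² + 4×207×10)]/2 = 9.56 m/s
Subgeostrophic (V < V_g = 10 m/s), as expected around a low.
Converting: 9.56 m/s × 3.6 = 34.4 km/h

34.4 km/h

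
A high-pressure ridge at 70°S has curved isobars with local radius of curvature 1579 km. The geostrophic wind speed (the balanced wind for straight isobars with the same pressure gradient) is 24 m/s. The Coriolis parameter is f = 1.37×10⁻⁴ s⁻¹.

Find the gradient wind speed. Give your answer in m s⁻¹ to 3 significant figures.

27.5 m s⁻¹

Around a high, pressure-gradient force acts outward with centrifugal, so Coriolis balances both:
fV = (1/ρ)|∂P/∂n| + V²/R  →  V² − fR·V + fR·V_g = 0
With fR = 1.37×10⁻⁴ × 1579×10³ m = 216 m/s:
V = [fR − √((fR)² − 4 fR V_g)]/2 = [216 − √(216² − 4×216×24)]/2 = 27.5 m/s
Supergeostrophic (V > V_g = 24 m/s), as expected around a high.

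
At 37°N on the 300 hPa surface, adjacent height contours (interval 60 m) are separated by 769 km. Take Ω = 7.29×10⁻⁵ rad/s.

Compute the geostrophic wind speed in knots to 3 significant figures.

Coriolis parameter at 37°N:
f = 2Ω sin φ = 2 × 7.29×10⁻⁵ × sin 37° = 8.77×10⁻⁵ s⁻¹
Height gradient: |∂Z/∂n| = 60 m / 769000 m = 7.80×10⁻⁵
On a pressure surface, geostrophic balance gives V_g = (g/f)|∂Z/∂n|:
V_g = 9.81 × 7.80×10⁻⁵ / 8.77×10⁻⁵ = 8.72 m/s
Converting: 8.72 m/s × 1.944 = 17.0 knots

17.0 knots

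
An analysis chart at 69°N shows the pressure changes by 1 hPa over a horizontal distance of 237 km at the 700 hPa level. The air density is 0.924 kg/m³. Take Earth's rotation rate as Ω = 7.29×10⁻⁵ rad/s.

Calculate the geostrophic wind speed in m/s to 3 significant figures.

3.35 m/s

Coriolis parameter at 69°N:
f = 2Ω sin φ = 2 × 7.29×10⁻⁵ × sin 69° = 1.36×10⁻⁴ s⁻¹
Pressure gradient: |∂P/∂n| = 100 Pa / 237000 m = 4.22×10⁻⁴ Pa/m
Geostrophic balance (pressure-gradient force = Coriolis force):
V_g = (1/(fρ)) |∂P/∂n| = 4.22×10⁻⁴ / (1.36×10⁻⁴ × 0.924) = 3.35 m/s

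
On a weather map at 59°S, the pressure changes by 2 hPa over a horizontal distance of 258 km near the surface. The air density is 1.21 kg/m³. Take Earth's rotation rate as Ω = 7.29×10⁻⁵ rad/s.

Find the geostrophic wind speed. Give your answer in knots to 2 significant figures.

10.0 knots

Coriolis parameter at 59°S:
f = 2Ω sin φ = 2 × 7.29×10⁻⁵ × sin 59° = 1.25×10⁻⁴ s⁻¹
Pressure gradient: |∂P/∂n| = 200 Pa / 258000 m = 7.75×10⁻⁴ Pa/m
Geostrophic balance (pressure-gradient force = Coriolis force):
V_g = (1/(fρ)) |∂P/∂n| = 7.75×10⁻⁴ / (1.25×10⁻⁴ × 1.21) = 5.13 m/s
Converting: 5.13 m/s × 1.944 = 10.0 knots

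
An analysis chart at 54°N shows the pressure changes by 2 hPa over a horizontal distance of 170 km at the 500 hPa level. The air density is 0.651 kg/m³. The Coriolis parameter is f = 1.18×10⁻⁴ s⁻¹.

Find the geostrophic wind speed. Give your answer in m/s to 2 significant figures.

15 m/s

Pressure gradient: |∂P/∂n| = 200 Pa / 170000 m = 1.18×10⁻³ Pa/m
Geostrophic balance (pressure-gradient force = Coriolis force):
V_g = (1/(fρ)) |∂P/∂n| = 1.18×10⁻³ / (1.18×10⁻⁴ × 0.651) = 15.3 m/s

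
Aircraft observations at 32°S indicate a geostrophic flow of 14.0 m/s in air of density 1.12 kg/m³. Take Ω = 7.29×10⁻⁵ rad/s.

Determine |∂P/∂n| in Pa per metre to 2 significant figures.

1.2×10⁻³ Pa/m

Coriolis parameter at 32°S:
f = 2Ω sin φ = 2 × 7.29×10⁻⁵ × sin 32° = 7.73×10⁻⁵ s⁻¹
Geostrophic balance rearranged: |∂P/∂n| = f ρ V_g
|∂P/∂n| = 7.73×10⁻⁵ × 1.12 × 14.0 = 1.21×10⁻³ Pa/m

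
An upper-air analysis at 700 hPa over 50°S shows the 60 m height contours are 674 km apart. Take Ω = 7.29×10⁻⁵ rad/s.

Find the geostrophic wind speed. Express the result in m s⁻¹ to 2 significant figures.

7.8 m s⁻¹

Coriolis parameter at 50°S:
f = 2Ω sin φ = 2 × 7.29×10⁻⁵ × sin 50° = 1.12×10⁻⁴ s⁻¹
Height gradient: |∂Z/∂n| = 60 m / 674000 m = 8.90×10⁻⁵
On a pressure surface, geostrophic balance gives V_g = (g/f)|∂Z/∂n|:
V_g = 9.81 × 8.90×10⁻⁵ / 1.12×10⁻⁴ = 7.82 m/s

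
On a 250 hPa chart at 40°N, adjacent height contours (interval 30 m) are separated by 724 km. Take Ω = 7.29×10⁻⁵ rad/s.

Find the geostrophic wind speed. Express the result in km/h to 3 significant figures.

Coriolis parameter at 40°N:
f = 2Ω sin φ = 2 × 7.29×10⁻⁵ × sin 40° = 9.37×10⁻⁵ s⁻¹
Height gradient: |∂Z/∂n| = 30 m / 724000 m = 4.14×10⁻⁵
On a pressure surface, geostrophic balance gives V_g = (g/f)|∂Z/∂n|:
V_g = 9.81 × 4.14×10⁻⁵ / 9.37×10⁻⁵ = 4.34 m/s
Converting: 4.34 m/s × 3.6 = 15.6 km/h

15.6 km/h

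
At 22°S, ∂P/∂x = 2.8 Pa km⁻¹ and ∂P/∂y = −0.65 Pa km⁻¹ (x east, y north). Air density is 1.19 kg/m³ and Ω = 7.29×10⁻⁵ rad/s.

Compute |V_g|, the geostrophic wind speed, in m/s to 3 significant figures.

44.2 m/s

Coriolis parameter at 22°S:
f = 2Ω sin φ = 2 × 7.29×10⁻⁵ × sin 22° = 5.46×10⁻⁵ s⁻¹
In the Southern Hemisphere f is negative: f = −5.46×10⁻⁵ s⁻¹.
Component geostrophic relations (x east, y north):
u_g = −(1/(fρ)) ∂P/∂y,  v_g = (1/(fρ)) ∂P/∂x
u_g = −(−0.65×10⁻³)/(−5.46×10⁻⁵ × 1.19) = −10.0 m/s;  v_g = (2.8×10⁻³)/(−5.46×10⁻⁵ × 1.19) = −43.1 m/s
|V_g| = √(u_g² + v_g²) = 44.2 m/s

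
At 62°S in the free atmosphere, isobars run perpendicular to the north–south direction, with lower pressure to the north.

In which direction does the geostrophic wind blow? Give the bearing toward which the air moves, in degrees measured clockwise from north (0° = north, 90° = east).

The pressure-gradient force points toward the north (bearing 000°).
Geostrophic balance: in the Southern Hemisphere the Coriolis force deflects motion to the left, so the geostrophic wind blows 90° to the left of the pressure-gradient force (low pressure on the right).
Rotating 000° by 90° counterclockwise gives 270° — the wind blows toward the west.

270°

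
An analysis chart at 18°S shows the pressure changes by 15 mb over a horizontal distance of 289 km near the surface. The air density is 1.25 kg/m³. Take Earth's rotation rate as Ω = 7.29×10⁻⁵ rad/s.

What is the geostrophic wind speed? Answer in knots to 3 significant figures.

179 knots

Coriolis parameter at 18°S:
f = 2Ω sin φ = 2 × 7.29×10⁻⁵ × sin 18° = 4.51×10⁻⁵ s⁻¹
Pressure gradient: |∂P/∂n| = 1500 Pa / 289000 m = 5.19×10⁻³ Pa/m
Geostrophic balance (pressure-gradient force = Coriolis force):
V_g = (1/(fρ)) |∂P/∂n| = 5.19×10⁻³ / (4.51×10⁻⁵ × 1.25) = 92.2 m/s
Converting: 92.2 m/s × 1.944 = 179 knots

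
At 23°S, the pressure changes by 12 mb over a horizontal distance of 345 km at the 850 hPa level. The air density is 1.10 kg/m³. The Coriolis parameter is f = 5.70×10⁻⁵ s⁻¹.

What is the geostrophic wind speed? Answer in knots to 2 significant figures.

110 knots

Pressure gradient: |∂P/∂n| = 1200 Pa / 345000 m = 3.48×10⁻³ Pa/m
Geostrophic balance (pressure-gradient force = Coriolis force):
V_g = (1/(fρ)) |∂P/∂n| = 3.48×10⁻³ / (5.70×10⁻⁵ × 1.10) = 55.5 m/s
Converting: 55.5 m/s × 1.944 = 110 knots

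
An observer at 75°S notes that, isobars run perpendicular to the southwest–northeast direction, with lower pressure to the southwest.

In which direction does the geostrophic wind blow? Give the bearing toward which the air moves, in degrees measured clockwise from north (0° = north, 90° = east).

The pressure-gradient force points toward the southwest (bearing 225°).
Geostrophic balance: in the Southern Hemisphere the Coriolis force deflects motion to the left, so the geostrophic wind blows 90° to the left of the pressure-gradient force (low pressure on the right).
Rotating 225° by 90° counterclockwise gives 135° — the wind blows toward the southeast.

135°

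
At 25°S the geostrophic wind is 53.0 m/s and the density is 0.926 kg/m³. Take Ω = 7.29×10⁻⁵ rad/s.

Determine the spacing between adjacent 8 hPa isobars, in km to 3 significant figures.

265 km

Coriolis parameter at 25°S:
f = 2Ω sin φ = 2 × 7.29×10⁻⁵ × sin 25° = 6.16×10⁻⁵ s⁻¹
Geostrophic balance rearranged: |∂P/∂n| = f ρ V_g
|∂P/∂n| = 6.16×10⁻⁵ × 0.926 × 53.0 = 3.02×10⁻³ Pa/m
Isobar spacing: Δn = ΔP/|∂P/∂n| = 800 Pa / 3.02×10⁻³ Pa/m = 264544 m ≈ 265 km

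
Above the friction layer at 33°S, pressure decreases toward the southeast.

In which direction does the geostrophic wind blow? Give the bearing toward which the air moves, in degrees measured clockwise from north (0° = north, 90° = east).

045°

The pressure-gradient force points toward the southeast (bearing 135°).
Geostrophic balance: in the Southern Hemisphere the Coriolis force deflects motion to the left, so the geostrophic wind blows 90° to the left of the pressure-gradient force (low pressure on the right).
Rotating 135° by 90° counterclockwise gives 045° — the wind blows toward the northeast.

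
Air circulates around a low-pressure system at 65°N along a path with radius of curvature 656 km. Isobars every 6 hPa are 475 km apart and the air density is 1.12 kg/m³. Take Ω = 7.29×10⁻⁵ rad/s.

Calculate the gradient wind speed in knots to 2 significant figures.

Coriolis parameter at 65°N:
f = 2Ω sin φ = 2 × 7.29×10⁻⁵ × sin 65° = 1.32×10⁻⁴ s⁻¹
Pressure gradient: |∂P/∂n| = 600 Pa / 475000 m = 1.26×10⁻³ Pa/m
Geostrophic speed: V_g = |∂P/∂n|/(fρ) = 1.26×10⁻³/(1.32×10⁻⁴ × 1.12) = 8.54 m/s
Around a low, centrifugal force acts outward with Coriolis, so pressure-gradient force balances both:
(1/ρ)|∂P/∂n| = fV + V²/R  →  V² + fR·V − fR·V_g = 0
With fR = 1.32×10⁻⁴ × 656×10³ m = 86.7 m/s:
V = [−fR + √((fR)² + 4 fR V_g)]/2 = [−86.7 + √(86.7² + 4×86.7×8.54)]/2 = 7.83 m/s
Subgeostrophic (V < V_g = 8.54 m/s), as expected around a low.
Converting: 7.83 m/s × 1.944 = 15 knots

15 knots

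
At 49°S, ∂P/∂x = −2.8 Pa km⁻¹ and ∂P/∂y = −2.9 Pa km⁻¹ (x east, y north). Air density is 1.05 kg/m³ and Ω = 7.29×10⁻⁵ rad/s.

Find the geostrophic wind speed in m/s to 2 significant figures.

35 m/s

Coriolis parameter at 49°S:
f = 2Ω sin φ = 2 × 7.29×10⁻⁵ × sin 49° = 1.10×10⁻⁴ s⁻¹
In the Southern Hemisphere f is negative: f = −1.10×10⁻⁴ s⁻¹.
Component geostrophic relations (x east, y north):
u_g = −(1/(fρ)) ∂P/∂y,  v_g = (1/(fρ)) ∂P/∂x
u_g = −(−2.9×10⁻³)/(−1.10×10⁻⁴ × 1.05) = −25.1 m/s;  v_g = (−2.8×10⁻³)/(−1.10×10⁻⁴ × 1.05) = 24.2 m/s
|V_g| = √(u_g² + v_g²) = 34.9 m/s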